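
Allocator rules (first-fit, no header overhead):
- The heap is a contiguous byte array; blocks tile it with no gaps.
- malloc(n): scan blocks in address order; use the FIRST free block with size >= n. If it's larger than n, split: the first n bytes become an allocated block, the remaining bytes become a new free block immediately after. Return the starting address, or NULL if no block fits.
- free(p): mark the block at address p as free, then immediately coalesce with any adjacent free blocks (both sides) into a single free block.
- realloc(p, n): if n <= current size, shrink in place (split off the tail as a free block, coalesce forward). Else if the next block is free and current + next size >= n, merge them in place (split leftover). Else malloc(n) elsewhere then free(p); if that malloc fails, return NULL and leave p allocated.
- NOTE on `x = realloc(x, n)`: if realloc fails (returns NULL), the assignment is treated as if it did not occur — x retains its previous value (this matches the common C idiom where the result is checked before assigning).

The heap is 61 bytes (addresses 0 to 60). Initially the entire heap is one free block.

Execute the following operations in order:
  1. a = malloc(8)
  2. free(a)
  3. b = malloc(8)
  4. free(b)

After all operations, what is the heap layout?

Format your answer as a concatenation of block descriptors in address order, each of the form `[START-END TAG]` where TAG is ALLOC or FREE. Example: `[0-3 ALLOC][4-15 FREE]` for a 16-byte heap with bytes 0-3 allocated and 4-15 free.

Answer: [0-60 FREE]

Derivation:
Op 1: a = malloc(8) -> a = 0; heap: [0-7 ALLOC][8-60 FREE]
Op 2: free(a) -> (freed a); heap: [0-60 FREE]
Op 3: b = malloc(8) -> b = 0; heap: [0-7 ALLOC][8-60 FREE]
Op 4: free(b) -> (freed b); heap: [0-60 FREE]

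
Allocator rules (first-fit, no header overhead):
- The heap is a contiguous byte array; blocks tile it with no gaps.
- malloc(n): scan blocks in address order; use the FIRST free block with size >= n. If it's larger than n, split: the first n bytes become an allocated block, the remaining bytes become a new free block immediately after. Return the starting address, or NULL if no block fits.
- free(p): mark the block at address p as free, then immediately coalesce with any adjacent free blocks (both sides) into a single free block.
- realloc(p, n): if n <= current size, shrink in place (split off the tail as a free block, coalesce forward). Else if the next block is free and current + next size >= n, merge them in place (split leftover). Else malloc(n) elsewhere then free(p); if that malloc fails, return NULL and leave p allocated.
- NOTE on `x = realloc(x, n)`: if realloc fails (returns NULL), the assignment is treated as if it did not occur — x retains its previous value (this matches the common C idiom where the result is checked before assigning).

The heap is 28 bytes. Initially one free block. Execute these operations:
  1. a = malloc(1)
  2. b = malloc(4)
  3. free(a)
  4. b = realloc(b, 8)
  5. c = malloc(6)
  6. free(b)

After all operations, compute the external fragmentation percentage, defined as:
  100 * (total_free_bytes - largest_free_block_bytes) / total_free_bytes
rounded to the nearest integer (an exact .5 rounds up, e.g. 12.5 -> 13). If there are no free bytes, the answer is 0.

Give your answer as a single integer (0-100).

Op 1: a = malloc(1) -> a = 0; heap: [0-0 ALLOC][1-27 FREE]
Op 2: b = malloc(4) -> b = 1; heap: [0-0 ALLOC][1-4 ALLOC][5-27 FREE]
Op 3: free(a) -> (freed a); heap: [0-0 FREE][1-4 ALLOC][5-27 FREE]
Op 4: b = realloc(b, 8) -> b = 1; heap: [0-0 FREE][1-8 ALLOC][9-27 FREE]
Op 5: c = malloc(6) -> c = 9; heap: [0-0 FREE][1-8 ALLOC][9-14 ALLOC][15-27 FREE]
Op 6: free(b) -> (freed b); heap: [0-8 FREE][9-14 ALLOC][15-27 FREE]
Free blocks: [9 13] total_free=22 largest=13 -> 100*(22-13)/22 = 900/22 ≈ 40.909 -> rounds to 41

Answer: 41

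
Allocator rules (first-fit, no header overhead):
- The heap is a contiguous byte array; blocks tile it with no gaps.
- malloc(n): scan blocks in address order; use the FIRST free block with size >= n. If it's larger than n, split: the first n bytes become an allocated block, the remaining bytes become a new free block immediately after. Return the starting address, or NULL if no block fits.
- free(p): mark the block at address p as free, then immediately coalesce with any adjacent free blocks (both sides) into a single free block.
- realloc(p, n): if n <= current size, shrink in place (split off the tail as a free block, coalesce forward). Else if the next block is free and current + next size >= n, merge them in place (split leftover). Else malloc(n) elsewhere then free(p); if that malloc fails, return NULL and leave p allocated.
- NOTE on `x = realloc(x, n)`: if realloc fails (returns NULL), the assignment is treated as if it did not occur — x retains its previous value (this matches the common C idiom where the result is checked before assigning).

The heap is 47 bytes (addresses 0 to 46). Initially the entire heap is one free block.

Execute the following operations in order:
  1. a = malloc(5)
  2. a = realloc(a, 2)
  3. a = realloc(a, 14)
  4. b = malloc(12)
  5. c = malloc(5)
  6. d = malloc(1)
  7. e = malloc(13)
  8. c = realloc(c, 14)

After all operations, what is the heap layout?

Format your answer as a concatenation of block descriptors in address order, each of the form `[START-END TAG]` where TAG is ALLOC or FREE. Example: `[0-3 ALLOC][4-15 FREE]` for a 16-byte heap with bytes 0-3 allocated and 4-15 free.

Op 1: a = malloc(5) -> a = 0; heap: [0-4 ALLOC][5-46 FREE]
Op 2: a = realloc(a, 2) -> a = 0; heap: [0-1 ALLOC][2-46 FREE]
Op 3: a = realloc(a, 14) -> a = 0; heap: [0-13 ALLOC][14-46 FREE]
Op 4: b = malloc(12) -> b = 14; heap: [0-13 ALLOC][14-25 ALLOC][26-46 FREE]
Op 5: c = malloc(5) -> c = 26; heap: [0-13 ALLOC][14-25 ALLOC][26-30 ALLOC][31-46 FREE]
Op 6: d = malloc(1) -> d = 31; heap: [0-13 ALLOC][14-25 ALLOC][26-30 ALLOC][31-31 ALLOC][32-46 FREE]
Op 7: e = malloc(13) -> e = 32; heap: [0-13 ALLOC][14-25 ALLOC][26-30 ALLOC][31-31 ALLOC][32-44 ALLOC][45-46 FREE]
Op 8: c = realloc(c, 14) -> NULL (c unchanged); heap: [0-13 ALLOC][14-25 ALLOC][26-30 ALLOC][31-31 ALLOC][32-44 ALLOC][45-46 FREE]

Answer: [0-13 ALLOC][14-25 ALLOC][26-30 ALLOC][31-31 ALLOC][32-44 ALLOC][45-46 FREE]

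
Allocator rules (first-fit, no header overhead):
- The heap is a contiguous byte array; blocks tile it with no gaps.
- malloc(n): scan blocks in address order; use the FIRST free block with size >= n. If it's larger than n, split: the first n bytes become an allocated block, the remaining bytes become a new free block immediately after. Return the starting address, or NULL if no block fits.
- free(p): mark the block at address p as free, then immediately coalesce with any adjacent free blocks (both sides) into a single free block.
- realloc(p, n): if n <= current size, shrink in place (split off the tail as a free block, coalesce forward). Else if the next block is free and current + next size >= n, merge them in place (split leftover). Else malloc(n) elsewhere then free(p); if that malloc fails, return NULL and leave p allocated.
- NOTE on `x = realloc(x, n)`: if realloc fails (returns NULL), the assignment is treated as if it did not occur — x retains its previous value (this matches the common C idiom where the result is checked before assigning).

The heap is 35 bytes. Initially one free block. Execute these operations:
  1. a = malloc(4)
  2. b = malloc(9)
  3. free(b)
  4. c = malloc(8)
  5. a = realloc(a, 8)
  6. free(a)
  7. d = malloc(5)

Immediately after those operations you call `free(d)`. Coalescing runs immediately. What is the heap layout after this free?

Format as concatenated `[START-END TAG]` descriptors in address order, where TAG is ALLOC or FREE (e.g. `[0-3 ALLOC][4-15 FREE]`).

Op 1: a = malloc(4) -> a = 0; heap: [0-3 ALLOC][4-34 FREE]
Op 2: b = malloc(9) -> b = 4; heap: [0-3 ALLOC][4-12 ALLOC][13-34 FREE]
Op 3: free(b) -> (freed b); heap: [0-3 ALLOC][4-34 FREE]
Op 4: c = malloc(8) -> c = 4; heap: [0-3 ALLOC][4-11 ALLOC][12-34 FREE]
Op 5: a = realloc(a, 8) -> a = 12; heap: [0-3 FREE][4-11 ALLOC][12-19 ALLOC][20-34 FREE]
Op 6: free(a) -> (freed a); heap: [0-3 FREE][4-11 ALLOC][12-34 FREE]
Op 7: d = malloc(5) -> d = 12; heap: [0-3 FREE][4-11 ALLOC][12-16 ALLOC][17-34 FREE]
free(d): d = 12 -> block [12-16 ALLOC]; mark free, coalesce with adjacent free neighbors -> [0-3 FREE][4-11 ALLOC][12-34 FREE]

Answer: [0-3 FREE][4-11 ALLOC][12-34 FREE]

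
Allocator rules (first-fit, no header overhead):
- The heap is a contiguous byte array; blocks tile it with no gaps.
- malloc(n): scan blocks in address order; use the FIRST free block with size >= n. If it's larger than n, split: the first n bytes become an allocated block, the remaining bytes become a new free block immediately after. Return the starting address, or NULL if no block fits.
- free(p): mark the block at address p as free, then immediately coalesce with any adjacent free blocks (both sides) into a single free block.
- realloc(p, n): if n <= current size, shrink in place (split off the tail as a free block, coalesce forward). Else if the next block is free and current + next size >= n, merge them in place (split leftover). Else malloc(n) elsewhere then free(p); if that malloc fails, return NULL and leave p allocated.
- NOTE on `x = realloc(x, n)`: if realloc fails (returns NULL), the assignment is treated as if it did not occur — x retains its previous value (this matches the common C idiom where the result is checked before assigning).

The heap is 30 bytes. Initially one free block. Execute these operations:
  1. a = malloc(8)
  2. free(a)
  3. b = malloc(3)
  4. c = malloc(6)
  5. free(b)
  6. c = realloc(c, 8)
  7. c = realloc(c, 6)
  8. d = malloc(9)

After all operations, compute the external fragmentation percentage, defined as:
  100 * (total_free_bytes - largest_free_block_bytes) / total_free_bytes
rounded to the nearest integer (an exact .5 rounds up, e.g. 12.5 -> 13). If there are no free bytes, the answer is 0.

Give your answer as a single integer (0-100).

Answer: 20

Derivation:
Op 1: a = malloc(8) -> a = 0; heap: [0-7 ALLOC][8-29 FREE]
Op 2: free(a) -> (freed a); heap: [0-29 FREE]
Op 3: b = malloc(3) -> b = 0; heap: [0-2 ALLOC][3-29 FREE]
Op 4: c = malloc(6) -> c = 3; heap: [0-2 ALLOC][3-8 ALLOC][9-29 FREE]
Op 5: free(b) -> (freed b); heap: [0-2 FREE][3-8 ALLOC][9-29 FREE]
Op 6: c = realloc(c, 8) -> c = 3; heap: [0-2 FREE][3-10 ALLOC][11-29 FREE]
Op 7: c = realloc(c, 6) -> c = 3; heap: [0-2 FREE][3-8 ALLOC][9-29 FREE]
Op 8: d = malloc(9) -> d = 9; heap: [0-2 FREE][3-8 ALLOC][9-17 ALLOC][18-29 FREE]
Free blocks: [3 12] total_free=15 largest=12 -> 100*(15-12)/15 = 300/15 = 20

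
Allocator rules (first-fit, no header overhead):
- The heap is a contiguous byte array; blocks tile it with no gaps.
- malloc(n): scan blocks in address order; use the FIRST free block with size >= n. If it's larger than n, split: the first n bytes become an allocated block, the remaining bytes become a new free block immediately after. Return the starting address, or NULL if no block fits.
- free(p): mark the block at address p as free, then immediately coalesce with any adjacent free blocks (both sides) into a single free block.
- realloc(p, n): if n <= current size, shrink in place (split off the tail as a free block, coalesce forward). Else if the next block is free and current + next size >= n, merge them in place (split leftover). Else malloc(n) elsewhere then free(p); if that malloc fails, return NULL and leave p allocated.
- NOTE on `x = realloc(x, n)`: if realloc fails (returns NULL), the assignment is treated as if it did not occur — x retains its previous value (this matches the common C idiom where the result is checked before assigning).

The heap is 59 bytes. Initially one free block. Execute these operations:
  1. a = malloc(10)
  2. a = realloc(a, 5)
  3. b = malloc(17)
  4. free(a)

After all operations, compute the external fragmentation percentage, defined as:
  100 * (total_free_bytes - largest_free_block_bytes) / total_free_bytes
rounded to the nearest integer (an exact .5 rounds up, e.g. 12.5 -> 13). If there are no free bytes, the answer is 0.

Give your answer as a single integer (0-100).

Op 1: a = malloc(10) -> a = 0; heap: [0-9 ALLOC][10-58 FREE]
Op 2: a = realloc(a, 5) -> a = 0; heap: [0-4 ALLOC][5-58 FREE]
Op 3: b = malloc(17) -> b = 5; heap: [0-4 ALLOC][5-21 ALLOC][22-58 FREE]
Op 4: free(a) -> (freed a); heap: [0-4 FREE][5-21 ALLOC][22-58 FREE]
Free blocks: [5 37] total_free=42 largest=37 -> 100*(42-37)/42 = 500/42 ≈ 11.905 -> rounds to 12

Answer: 12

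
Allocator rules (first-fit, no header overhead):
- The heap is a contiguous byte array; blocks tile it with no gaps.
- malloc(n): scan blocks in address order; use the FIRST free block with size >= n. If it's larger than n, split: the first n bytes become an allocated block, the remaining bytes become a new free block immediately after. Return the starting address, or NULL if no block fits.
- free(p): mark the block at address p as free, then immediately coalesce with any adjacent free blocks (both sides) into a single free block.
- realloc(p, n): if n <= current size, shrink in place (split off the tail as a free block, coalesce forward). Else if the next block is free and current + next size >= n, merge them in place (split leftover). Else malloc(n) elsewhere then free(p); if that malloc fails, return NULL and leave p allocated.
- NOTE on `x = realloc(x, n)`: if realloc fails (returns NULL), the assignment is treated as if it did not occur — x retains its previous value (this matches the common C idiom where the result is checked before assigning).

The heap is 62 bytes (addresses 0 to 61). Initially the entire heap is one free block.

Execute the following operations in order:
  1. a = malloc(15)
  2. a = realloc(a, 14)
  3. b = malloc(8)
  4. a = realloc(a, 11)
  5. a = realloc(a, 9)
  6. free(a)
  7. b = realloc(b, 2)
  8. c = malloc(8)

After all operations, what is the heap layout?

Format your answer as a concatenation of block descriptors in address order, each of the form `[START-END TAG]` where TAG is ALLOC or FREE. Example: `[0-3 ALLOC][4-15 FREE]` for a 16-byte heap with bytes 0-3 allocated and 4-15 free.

Op 1: a = malloc(15) -> a = 0; heap: [0-14 ALLOC][15-61 FREE]
Op 2: a = realloc(a, 14) -> a = 0; heap: [0-13 ALLOC][14-61 FREE]
Op 3: b = malloc(8) -> b = 14; heap: [0-13 ALLOC][14-21 ALLOC][22-61 FREE]
Op 4: a = realloc(a, 11) -> a = 0; heap: [0-10 ALLOC][11-13 FREE][14-21 ALLOC][22-61 FREE]
Op 5: a = realloc(a, 9) -> a = 0; heap: [0-8 ALLOC][9-13 FREE][14-21 ALLOC][22-61 FREE]
Op 6: free(a) -> (freed a); heap: [0-13 FREE][14-21 ALLOC][22-61 FREE]
Op 7: b = realloc(b, 2) -> b = 14; heap: [0-13 FREE][14-15 ALLOC][16-61 FREE]
Op 8: c = malloc(8) -> c = 0; heap: [0-7 ALLOC][8-13 FREE][14-15 ALLOC][16-61 FREE]

Answer: [0-7 ALLOC][8-13 FREE][14-15 ALLOC][16-61 FREE]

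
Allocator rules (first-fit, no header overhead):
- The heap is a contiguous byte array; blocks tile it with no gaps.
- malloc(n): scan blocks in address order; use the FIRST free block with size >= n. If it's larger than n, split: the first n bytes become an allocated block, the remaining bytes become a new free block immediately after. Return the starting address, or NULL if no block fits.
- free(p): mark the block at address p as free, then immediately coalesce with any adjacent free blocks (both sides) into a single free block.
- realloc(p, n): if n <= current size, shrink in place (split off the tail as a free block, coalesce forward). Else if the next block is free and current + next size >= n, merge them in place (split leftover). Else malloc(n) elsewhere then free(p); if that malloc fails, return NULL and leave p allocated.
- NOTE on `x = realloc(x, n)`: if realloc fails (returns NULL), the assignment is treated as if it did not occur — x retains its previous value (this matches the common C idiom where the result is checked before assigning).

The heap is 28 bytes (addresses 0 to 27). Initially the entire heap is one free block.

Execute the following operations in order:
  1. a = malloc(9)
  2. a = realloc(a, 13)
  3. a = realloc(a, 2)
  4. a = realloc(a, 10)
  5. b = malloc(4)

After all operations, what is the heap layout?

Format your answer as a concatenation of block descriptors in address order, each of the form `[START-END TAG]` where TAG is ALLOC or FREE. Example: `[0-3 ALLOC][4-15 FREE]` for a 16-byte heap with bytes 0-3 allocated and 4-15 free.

Answer: [0-9 ALLOC][10-13 ALLOC][14-27 FREE]

Derivation:
Op 1: a = malloc(9) -> a = 0; heap: [0-8 ALLOC][9-27 FREE]
Op 2: a = realloc(a, 13) -> a = 0; heap: [0-12 ALLOC][13-27 FREE]
Op 3: a = realloc(a, 2) -> a = 0; heap: [0-1 ALLOC][2-27 FREE]
Op 4: a = realloc(a, 10) -> a = 0; heap: [0-9 ALLOC][10-27 FREE]
Op 5: b = malloc(4) -> b = 10; heap: [0-9 ALLOC][10-13 ALLOC][14-27 FREE]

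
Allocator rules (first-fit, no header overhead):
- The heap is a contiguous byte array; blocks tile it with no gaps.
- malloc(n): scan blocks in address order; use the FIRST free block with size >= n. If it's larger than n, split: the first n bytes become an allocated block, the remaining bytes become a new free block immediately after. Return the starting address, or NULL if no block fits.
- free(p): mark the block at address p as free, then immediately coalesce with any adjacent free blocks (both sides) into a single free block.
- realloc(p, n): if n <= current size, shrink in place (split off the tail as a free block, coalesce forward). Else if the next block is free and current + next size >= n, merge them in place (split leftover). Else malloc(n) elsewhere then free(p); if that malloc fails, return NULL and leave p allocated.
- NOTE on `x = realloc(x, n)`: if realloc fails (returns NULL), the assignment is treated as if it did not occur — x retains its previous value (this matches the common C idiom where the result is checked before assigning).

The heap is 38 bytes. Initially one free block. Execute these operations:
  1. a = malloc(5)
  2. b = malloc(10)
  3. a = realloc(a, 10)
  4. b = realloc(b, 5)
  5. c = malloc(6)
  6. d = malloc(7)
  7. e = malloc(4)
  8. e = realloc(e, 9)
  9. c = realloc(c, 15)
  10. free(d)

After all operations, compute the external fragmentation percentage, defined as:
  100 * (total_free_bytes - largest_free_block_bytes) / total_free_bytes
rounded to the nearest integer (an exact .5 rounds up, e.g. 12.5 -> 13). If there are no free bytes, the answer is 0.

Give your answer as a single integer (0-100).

Op 1: a = malloc(5) -> a = 0; heap: [0-4 ALLOC][5-37 FREE]
Op 2: b = malloc(10) -> b = 5; heap: [0-4 ALLOC][5-14 ALLOC][15-37 FREE]
Op 3: a = realloc(a, 10) -> a = 15; heap: [0-4 FREE][5-14 ALLOC][15-24 ALLOC][25-37 FREE]
Op 4: b = realloc(b, 5) -> b = 5; heap: [0-4 FREE][5-9 ALLOC][10-14 FREE][15-24 ALLOC][25-37 FREE]
Op 5: c = malloc(6) -> c = 25; heap: [0-4 FREE][5-9 ALLOC][10-14 FREE][15-24 ALLOC][25-30 ALLOC][31-37 FREE]
Op 6: d = malloc(7) -> d = 31; heap: [0-4 FREE][5-9 ALLOC][10-14 FREE][15-24 ALLOC][25-30 ALLOC][31-37 ALLOC]
Op 7: e = malloc(4) -> e = 0; heap: [0-3 ALLOC][4-4 FREE][5-9 ALLOC][10-14 FREE][15-24 ALLOC][25-30 ALLOC][31-37 ALLOC]
Op 8: e = realloc(e, 9) -> NULL (e unchanged); heap: [0-3 ALLOC][4-4 FREE][5-9 ALLOC][10-14 FREE][15-24 ALLOC][25-30 ALLOC][31-37 ALLOC]
Op 9: c = realloc(c, 15) -> NULL (c unchanged); heap: [0-3 ALLOC][4-4 FREE][5-9 ALLOC][10-14 FREE][15-24 ALLOC][25-30 ALLOC][31-37 ALLOC]
Op 10: free(d) -> (freed d); heap: [0-3 ALLOC][4-4 FREE][5-9 ALLOC][10-14 FREE][15-24 ALLOC][25-30 ALLOC][31-37 FREE]
Free blocks: [1 5 7] total_free=13 largest=7 -> 100*(13-7)/13 = 600/13 ≈ 46.154 -> rounds to 46

Answer: 46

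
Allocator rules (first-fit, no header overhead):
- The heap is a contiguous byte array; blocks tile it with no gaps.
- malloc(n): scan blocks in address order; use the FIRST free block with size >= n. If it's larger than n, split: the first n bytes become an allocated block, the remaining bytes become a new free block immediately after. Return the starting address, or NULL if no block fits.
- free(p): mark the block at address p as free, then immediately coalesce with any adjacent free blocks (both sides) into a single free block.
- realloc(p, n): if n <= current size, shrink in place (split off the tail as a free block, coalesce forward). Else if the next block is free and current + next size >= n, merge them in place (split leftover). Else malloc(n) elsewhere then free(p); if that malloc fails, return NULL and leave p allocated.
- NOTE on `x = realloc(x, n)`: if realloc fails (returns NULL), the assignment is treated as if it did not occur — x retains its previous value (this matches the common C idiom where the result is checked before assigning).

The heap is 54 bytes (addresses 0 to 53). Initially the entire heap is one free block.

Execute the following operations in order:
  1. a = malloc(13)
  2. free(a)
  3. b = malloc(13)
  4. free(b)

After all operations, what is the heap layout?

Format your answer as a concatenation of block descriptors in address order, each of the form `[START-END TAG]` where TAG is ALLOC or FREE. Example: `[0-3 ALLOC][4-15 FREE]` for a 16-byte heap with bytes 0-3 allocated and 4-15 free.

Op 1: a = malloc(13) -> a = 0; heap: [0-12 ALLOC][13-53 FREE]
Op 2: free(a) -> (freed a); heap: [0-53 FREE]
Op 3: b = malloc(13) -> b = 0; heap: [0-12 ALLOC][13-53 FREE]
Op 4: free(b) -> (freed b); heap: [0-53 FREE]

Answer: [0-53 FREE]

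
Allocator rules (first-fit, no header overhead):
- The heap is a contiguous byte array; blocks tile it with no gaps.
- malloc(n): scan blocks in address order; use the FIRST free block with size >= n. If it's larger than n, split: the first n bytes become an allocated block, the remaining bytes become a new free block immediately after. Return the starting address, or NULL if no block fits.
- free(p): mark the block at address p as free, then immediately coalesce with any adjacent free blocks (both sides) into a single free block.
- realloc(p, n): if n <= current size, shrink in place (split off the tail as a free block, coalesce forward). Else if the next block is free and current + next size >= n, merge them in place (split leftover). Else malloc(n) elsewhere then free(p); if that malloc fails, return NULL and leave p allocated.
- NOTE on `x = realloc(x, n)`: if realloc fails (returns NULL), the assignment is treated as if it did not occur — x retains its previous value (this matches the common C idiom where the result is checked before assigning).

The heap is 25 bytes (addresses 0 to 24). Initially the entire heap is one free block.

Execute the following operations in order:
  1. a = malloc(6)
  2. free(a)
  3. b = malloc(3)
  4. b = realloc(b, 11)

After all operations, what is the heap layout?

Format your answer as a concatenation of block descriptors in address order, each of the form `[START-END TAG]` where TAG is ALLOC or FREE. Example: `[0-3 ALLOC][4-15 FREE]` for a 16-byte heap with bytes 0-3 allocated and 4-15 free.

Answer: [0-10 ALLOC][11-24 FREE]

Derivation:
Op 1: a = malloc(6) -> a = 0; heap: [0-5 ALLOC][6-24 FREE]
Op 2: free(a) -> (freed a); heap: [0-24 FREE]
Op 3: b = malloc(3) -> b = 0; heap: [0-2 ALLOC][3-24 FREE]
Op 4: b = realloc(b, 11) -> b = 0; heap: [0-10 ALLOC][11-24 FREE]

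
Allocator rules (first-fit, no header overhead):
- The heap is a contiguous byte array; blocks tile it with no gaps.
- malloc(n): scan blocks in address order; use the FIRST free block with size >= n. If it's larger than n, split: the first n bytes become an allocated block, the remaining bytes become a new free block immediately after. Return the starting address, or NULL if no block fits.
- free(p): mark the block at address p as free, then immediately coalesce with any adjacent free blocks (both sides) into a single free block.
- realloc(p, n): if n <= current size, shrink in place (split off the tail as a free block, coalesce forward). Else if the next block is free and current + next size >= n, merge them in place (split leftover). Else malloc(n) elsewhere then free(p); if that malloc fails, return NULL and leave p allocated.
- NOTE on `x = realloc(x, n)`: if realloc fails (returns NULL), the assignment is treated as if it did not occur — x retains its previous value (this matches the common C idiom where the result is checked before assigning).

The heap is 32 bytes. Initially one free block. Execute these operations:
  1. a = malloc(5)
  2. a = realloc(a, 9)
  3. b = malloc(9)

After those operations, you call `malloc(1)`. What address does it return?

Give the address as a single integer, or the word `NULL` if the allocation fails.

Answer: 18

Derivation:
Op 1: a = malloc(5) -> a = 0; heap: [0-4 ALLOC][5-31 FREE]
Op 2: a = realloc(a, 9) -> a = 0; heap: [0-8 ALLOC][9-31 FREE]
Op 3: b = malloc(9) -> b = 9; heap: [0-8 ALLOC][9-17 ALLOC][18-31 FREE]
malloc(1): first-fit scan over [0-8 ALLOC][9-17 ALLOC][18-31 FREE] -> 18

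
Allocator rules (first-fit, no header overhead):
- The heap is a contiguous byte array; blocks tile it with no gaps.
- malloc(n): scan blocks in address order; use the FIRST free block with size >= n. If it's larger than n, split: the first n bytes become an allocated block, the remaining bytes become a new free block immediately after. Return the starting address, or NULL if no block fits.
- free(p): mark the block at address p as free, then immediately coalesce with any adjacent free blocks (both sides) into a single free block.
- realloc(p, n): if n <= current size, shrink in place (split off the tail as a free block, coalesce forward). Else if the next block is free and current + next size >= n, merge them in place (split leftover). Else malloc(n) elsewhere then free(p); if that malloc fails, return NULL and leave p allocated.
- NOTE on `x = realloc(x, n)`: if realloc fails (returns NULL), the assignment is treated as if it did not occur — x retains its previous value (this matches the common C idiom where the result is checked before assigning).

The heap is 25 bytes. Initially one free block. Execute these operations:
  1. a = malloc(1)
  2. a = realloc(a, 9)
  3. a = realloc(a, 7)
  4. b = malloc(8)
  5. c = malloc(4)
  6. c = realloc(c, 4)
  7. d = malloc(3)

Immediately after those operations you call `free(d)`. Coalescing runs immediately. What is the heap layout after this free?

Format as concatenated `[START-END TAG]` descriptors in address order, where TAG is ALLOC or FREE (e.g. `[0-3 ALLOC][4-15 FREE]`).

Answer: [0-6 ALLOC][7-14 ALLOC][15-18 ALLOC][19-24 FREE]

Derivation:
Op 1: a = malloc(1) -> a = 0; heap: [0-0 ALLOC][1-24 FREE]
Op 2: a = realloc(a, 9) -> a = 0; heap: [0-8 ALLOC][9-24 FREE]
Op 3: a = realloc(a, 7) -> a = 0; heap: [0-6 ALLOC][7-24 FREE]
Op 4: b = malloc(8) -> b = 7; heap: [0-6 ALLOC][7-14 ALLOC][15-24 FREE]
Op 5: c = malloc(4) -> c = 15; heap: [0-6 ALLOC][7-14 ALLOC][15-18 ALLOC][19-24 FREE]
Op 6: c = realloc(c, 4) -> c = 15; heap: [0-6 ALLOC][7-14 ALLOC][15-18 ALLOC][19-24 FREE]
Op 7: d = malloc(3) -> d = 19; heap: [0-6 ALLOC][7-14 ALLOC][15-18 ALLOC][19-21 ALLOC][22-24 FREE]
free(d): d = 19 -> block [19-21 ALLOC]; mark free, coalesce with adjacent free neighbors -> [0-6 ALLOC][7-14 ALLOC][15-18 ALLOC][19-24 FREE]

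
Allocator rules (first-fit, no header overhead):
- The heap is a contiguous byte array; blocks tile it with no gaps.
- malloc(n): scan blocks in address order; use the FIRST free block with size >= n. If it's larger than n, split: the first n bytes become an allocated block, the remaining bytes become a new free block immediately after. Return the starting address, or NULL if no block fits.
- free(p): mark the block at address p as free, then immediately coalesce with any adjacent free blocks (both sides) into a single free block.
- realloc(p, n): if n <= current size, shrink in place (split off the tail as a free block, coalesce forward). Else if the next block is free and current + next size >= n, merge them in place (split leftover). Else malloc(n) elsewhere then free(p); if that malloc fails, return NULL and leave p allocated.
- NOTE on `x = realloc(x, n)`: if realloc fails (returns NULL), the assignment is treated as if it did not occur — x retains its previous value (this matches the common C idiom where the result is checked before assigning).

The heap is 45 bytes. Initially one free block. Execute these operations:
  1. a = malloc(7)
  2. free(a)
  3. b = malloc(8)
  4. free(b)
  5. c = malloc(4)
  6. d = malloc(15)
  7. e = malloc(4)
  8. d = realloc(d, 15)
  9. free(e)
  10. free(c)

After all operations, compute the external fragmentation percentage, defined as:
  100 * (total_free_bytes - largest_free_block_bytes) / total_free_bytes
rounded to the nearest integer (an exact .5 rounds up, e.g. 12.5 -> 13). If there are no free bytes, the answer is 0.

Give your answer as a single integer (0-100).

Answer: 13

Derivation:
Op 1: a = malloc(7) -> a = 0; heap: [0-6 ALLOC][7-44 FREE]
Op 2: free(a) -> (freed a); heap: [0-44 FREE]
Op 3: b = malloc(8) -> b = 0; heap: [0-7 ALLOC][8-44 FREE]
Op 4: free(b) -> (freed b); heap: [0-44 FREE]
Op 5: c = malloc(4) -> c = 0; heap: [0-3 ALLOC][4-44 FREE]
Op 6: d = malloc(15) -> d = 4; heap: [0-3 ALLOC][4-18 ALLOC][19-44 FREE]
Op 7: e = malloc(4) -> e = 19; heap: [0-3 ALLOC][4-18 ALLOC][19-22 ALLOC][23-44 FREE]
Op 8: d = realloc(d, 15) -> d = 4; heap: [0-3 ALLOC][4-18 ALLOC][19-22 ALLOC][23-44 FREE]
Op 9: free(e) -> (freed e); heap: [0-3 ALLOC][4-18 ALLOC][19-44 FREE]
Op 10: free(c) -> (freed c); heap: [0-3 FREE][4-18 ALLOC][19-44 FREE]
Free blocks: [4 26] total_free=30 largest=26 -> 100*(30-26)/30 = 400/30 ≈ 13.333 -> rounds to 13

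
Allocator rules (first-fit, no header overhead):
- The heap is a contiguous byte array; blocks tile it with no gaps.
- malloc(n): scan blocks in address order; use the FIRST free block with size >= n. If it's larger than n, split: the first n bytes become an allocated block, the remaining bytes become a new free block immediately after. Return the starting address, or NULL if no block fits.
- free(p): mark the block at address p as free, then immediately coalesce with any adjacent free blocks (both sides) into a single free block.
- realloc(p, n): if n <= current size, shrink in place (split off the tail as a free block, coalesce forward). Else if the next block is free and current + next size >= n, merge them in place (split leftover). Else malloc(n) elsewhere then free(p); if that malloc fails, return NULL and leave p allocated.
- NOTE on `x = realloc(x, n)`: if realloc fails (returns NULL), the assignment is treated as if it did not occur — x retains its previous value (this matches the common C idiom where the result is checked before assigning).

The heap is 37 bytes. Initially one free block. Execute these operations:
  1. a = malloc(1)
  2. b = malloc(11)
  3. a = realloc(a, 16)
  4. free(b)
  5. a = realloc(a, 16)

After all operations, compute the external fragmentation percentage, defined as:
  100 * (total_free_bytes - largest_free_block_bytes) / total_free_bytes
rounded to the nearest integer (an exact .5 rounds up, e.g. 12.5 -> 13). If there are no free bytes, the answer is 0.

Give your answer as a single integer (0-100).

Answer: 43

Derivation:
Op 1: a = malloc(1) -> a = 0; heap: [0-0 ALLOC][1-36 FREE]
Op 2: b = malloc(11) -> b = 1; heap: [0-0 ALLOC][1-11 ALLOC][12-36 FREE]
Op 3: a = realloc(a, 16) -> a = 12; heap: [0-0 FREE][1-11 ALLOC][12-27 ALLOC][28-36 FREE]
Op 4: free(b) -> (freed b); heap: [0-11 FREE][12-27 ALLOC][28-36 FREE]
Op 5: a = realloc(a, 16) -> a = 12; heap: [0-11 FREE][12-27 ALLOC][28-36 FREE]
Free blocks: [12 9] total_free=21 largest=12 -> 100*(21-12)/21 = 900/21 ≈ 42.857 -> rounds to 43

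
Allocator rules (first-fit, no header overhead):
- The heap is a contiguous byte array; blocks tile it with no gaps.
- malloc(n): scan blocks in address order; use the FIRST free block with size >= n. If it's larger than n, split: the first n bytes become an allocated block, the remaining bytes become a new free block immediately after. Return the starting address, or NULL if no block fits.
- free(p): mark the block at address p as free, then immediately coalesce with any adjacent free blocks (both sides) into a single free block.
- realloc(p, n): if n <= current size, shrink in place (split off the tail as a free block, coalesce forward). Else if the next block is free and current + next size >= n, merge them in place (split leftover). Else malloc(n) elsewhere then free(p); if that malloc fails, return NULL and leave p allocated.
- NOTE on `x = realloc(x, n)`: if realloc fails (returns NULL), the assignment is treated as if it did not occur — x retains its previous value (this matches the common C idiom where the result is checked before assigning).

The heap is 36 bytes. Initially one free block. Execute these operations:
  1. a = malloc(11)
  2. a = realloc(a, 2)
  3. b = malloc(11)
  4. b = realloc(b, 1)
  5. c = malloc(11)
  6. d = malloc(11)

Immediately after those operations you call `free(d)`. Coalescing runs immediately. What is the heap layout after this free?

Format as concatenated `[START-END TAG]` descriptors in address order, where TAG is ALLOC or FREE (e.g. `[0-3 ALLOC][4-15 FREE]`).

Answer: [0-1 ALLOC][2-2 ALLOC][3-13 ALLOC][14-35 FREE]

Derivation:
Op 1: a = malloc(11) -> a = 0; heap: [0-10 ALLOC][11-35 FREE]
Op 2: a = realloc(a, 2) -> a = 0; heap: [0-1 ALLOC][2-35 FREE]
Op 3: b = malloc(11) -> b = 2; heap: [0-1 ALLOC][2-12 ALLOC][13-35 FREE]
Op 4: b = realloc(b, 1) -> b = 2; heap: [0-1 ALLOC][2-2 ALLOC][3-35 FREE]
Op 5: c = malloc(11) -> c = 3; heap: [0-1 ALLOC][2-2 ALLOC][3-13 ALLOC][14-35 FREE]
Op 6: d = malloc(11) -> d = 14; heap: [0-1 ALLOC][2-2 ALLOC][3-13 ALLOC][14-24 ALLOC][25-35 FREE]
free(d): d = 14 -> block [14-24 ALLOC]; mark free, coalesce with adjacent free neighbors -> [0-1 ALLOC][2-2 ALLOC][3-13 ALLOC][14-35 FREE]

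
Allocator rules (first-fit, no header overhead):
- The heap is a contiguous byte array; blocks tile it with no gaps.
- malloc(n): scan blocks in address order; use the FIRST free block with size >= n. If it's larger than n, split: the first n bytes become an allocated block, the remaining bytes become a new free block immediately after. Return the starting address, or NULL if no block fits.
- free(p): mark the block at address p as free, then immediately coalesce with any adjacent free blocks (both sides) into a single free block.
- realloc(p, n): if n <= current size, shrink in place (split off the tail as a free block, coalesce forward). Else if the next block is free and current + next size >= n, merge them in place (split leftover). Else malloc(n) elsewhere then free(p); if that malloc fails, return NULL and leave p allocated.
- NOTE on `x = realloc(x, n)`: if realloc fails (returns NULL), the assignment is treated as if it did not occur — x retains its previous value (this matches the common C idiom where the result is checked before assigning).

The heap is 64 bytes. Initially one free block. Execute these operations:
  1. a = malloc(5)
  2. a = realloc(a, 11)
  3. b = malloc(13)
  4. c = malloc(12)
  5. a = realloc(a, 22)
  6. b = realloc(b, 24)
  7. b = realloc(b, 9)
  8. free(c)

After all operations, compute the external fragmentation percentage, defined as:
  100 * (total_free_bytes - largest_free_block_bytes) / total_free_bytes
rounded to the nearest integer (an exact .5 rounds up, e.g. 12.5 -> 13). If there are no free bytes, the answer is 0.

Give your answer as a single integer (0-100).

Op 1: a = malloc(5) -> a = 0; heap: [0-4 ALLOC][5-63 FREE]
Op 2: a = realloc(a, 11) -> a = 0; heap: [0-10 ALLOC][11-63 FREE]
Op 3: b = malloc(13) -> b = 11; heap: [0-10 ALLOC][11-23 ALLOC][24-63 FREE]
Op 4: c = malloc(12) -> c = 24; heap: [0-10 ALLOC][11-23 ALLOC][24-35 ALLOC][36-63 FREE]
Op 5: a = realloc(a, 22) -> a = 36; heap: [0-10 FREE][11-23 ALLOC][24-35 ALLOC][36-57 ALLOC][58-63 FREE]
Op 6: b = realloc(b, 24) -> NULL (b unchanged); heap: [0-10 FREE][11-23 ALLOC][24-35 ALLOC][36-57 ALLOC][58-63 FREE]
Op 7: b = realloc(b, 9) -> b = 11; heap: [0-10 FREE][11-19 ALLOC][20-23 FREE][24-35 ALLOC][36-57 ALLOC][58-63 FREE]
Op 8: free(c) -> (freed c); heap: [0-10 FREE][11-19 ALLOC][20-35 FREE][36-57 ALLOC][58-63 FREE]
Free blocks: [11 16 6] total_free=33 largest=16 -> 100*(33-16)/33 = 1700/33 ≈ 51.515 -> rounds to 52

Answer: 52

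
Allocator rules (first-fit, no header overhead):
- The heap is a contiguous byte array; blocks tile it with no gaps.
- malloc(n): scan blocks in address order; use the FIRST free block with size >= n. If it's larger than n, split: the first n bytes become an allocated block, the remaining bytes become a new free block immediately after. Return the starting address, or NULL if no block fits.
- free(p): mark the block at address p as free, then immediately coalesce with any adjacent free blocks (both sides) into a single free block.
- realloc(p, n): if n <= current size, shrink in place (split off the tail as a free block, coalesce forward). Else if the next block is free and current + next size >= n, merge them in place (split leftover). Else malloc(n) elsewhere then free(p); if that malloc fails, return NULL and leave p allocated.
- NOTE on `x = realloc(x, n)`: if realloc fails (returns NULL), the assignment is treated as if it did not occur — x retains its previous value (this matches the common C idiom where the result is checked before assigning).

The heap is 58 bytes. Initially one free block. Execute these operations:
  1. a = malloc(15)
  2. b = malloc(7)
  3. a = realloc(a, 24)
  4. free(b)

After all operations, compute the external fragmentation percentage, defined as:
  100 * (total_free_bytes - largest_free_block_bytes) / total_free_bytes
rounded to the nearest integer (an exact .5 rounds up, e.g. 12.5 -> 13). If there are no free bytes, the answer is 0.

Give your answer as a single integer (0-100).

Op 1: a = malloc(15) -> a = 0; heap: [0-14 ALLOC][15-57 FREE]
Op 2: b = malloc(7) -> b = 15; heap: [0-14 ALLOC][15-21 ALLOC][22-57 FREE]
Op 3: a = realloc(a, 24) -> a = 22; heap: [0-14 FREE][15-21 ALLOC][22-45 ALLOC][46-57 FREE]
Op 4: free(b) -> (freed b); heap: [0-21 FREE][22-45 ALLOC][46-57 FREE]
Free blocks: [22 12] total_free=34 largest=22 -> 100*(34-22)/34 = 1200/34 ≈ 35.294 -> rounds to 35

Answer: 35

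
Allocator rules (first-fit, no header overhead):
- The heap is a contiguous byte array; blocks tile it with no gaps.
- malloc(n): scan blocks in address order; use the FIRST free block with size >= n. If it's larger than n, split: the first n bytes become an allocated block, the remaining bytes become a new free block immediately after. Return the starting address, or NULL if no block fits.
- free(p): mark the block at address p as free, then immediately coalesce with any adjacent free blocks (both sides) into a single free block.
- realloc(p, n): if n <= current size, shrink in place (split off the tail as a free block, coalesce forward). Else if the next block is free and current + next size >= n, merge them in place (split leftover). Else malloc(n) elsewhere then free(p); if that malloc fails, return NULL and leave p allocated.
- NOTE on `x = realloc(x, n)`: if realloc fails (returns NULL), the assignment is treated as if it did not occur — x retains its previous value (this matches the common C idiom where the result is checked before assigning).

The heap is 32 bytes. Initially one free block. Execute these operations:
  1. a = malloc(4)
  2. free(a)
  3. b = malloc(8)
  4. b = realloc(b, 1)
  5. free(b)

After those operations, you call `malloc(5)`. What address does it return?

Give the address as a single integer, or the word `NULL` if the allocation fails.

Answer: 0

Derivation:
Op 1: a = malloc(4) -> a = 0; heap: [0-3 ALLOC][4-31 FREE]
Op 2: free(a) -> (freed a); heap: [0-31 FREE]
Op 3: b = malloc(8) -> b = 0; heap: [0-7 ALLOC][8-31 FREE]
Op 4: b = realloc(b, 1) -> b = 0; heap: [0-0 ALLOC][1-31 FREE]
Op 5: free(b) -> (freed b); heap: [0-31 FREE]
malloc(5): first-fit scan over [0-31 FREE] -> 0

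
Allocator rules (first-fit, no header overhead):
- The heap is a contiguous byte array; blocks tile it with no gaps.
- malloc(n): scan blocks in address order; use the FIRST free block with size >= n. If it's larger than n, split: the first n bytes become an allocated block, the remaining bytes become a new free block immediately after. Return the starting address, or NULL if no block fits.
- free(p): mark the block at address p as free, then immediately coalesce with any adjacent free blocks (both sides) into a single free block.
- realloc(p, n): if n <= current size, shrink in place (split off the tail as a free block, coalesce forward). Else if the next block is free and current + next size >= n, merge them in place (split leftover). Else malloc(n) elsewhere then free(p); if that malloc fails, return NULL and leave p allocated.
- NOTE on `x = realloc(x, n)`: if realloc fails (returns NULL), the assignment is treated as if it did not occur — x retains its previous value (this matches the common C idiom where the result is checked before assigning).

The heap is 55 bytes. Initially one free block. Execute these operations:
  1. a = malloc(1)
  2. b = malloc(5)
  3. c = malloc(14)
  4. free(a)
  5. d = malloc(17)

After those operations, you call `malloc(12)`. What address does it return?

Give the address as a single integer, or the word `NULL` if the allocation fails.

Answer: 37

Derivation:
Op 1: a = malloc(1) -> a = 0; heap: [0-0 ALLOC][1-54 FREE]
Op 2: b = malloc(5) -> b = 1; heap: [0-0 ALLOC][1-5 ALLOC][6-54 FREE]
Op 3: c = malloc(14) -> c = 6; heap: [0-0 ALLOC][1-5 ALLOC][6-19 ALLOC][20-54 FREE]
Op 4: free(a) -> (freed a); heap: [0-0 FREE][1-5 ALLOC][6-19 ALLOC][20-54 FREE]
Op 5: d = malloc(17) -> d = 20; heap: [0-0 FREE][1-5 ALLOC][6-19 ALLOC][20-36 ALLOC][37-54 FREE]
malloc(12): first-fit scan over [0-0 FREE][1-5 ALLOC][6-19 ALLOC][20-36 ALLOC][37-54 FREE] -> 37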